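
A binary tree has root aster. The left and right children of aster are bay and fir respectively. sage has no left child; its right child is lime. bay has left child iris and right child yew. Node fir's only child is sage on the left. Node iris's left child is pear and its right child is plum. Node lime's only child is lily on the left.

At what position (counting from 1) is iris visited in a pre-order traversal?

Pre-order visits the node, then its left subtree, then its right subtree.
Visit aster.
At aster: go left to bay.
  Visit bay.
  At bay: go left to iris.
    Visit iris.
    At iris: go left to pear.
      pear is a leaf — visit pear.
    At iris: go right to plum.
      plum is a leaf — visit plum.
  At bay: go right to yew.
    yew is a leaf — visit yew.
At aster: go right to fir.
  Visit fir.
  At fir: go left to sage.
    Visit sage.
    At sage: no left child.
    At sage: go right to lime.
      Visit lime.
      At lime: go left to lily.
        lily is a leaf — visit lily.
      At lime: no right child.
  At fir: no right child.
Full pre-order sequence: aster, bay, iris, pear, plum, yew, fir, sage, lime, lily.

3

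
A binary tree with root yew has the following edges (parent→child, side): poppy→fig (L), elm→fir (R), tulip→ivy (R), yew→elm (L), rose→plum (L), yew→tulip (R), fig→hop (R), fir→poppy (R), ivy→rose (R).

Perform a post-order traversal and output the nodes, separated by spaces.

hop fig poppy fir elm plum rose ivy tulip yew

Post-order visits the left subtree, then the right subtree, then the node.
At yew: go left to elm.
  At elm: no left child.
  At elm: go right to fir.
    At fir: no left child.
    At fir: go right to poppy.
      At poppy: go left to fig.
        At fig: no left child.
        At fig: go right to hop.
          hop is a leaf — visit hop.
        Visit fig.
      At poppy: no right child.
      Visit poppy.
    Visit fir.
  Visit elm.
At yew: go right to tulip.
  At tulip: no left child.
  At tulip: go right to ivy.
    At ivy: no left child.
    At ivy: go right to rose.
      At rose: go left to plum.
        plum is a leaf — visit plum.
      At rose: no right child.
      Visit rose.
    Visit ivy.
  Visit tulip.
Visit yew.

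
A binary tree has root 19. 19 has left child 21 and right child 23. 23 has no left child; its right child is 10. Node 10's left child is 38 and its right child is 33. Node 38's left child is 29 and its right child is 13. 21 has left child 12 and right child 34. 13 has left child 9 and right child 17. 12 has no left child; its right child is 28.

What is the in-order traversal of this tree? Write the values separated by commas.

In-order visits the left subtree, then the node, then the right subtree.
At 19: go left to 21.
  At 21: go left to 12.
    At 12: no left child.
    Visit 12.
    At 12: go right to 28.
      28 is a leaf — visit 28.
  Visit 21.
  At 21: go right to 34.
    34 is a leaf — visit 34.
Visit 19.
At 19: go right to 23.
  At 23: no left child.
  Visit 23.
  At 23: go right to 10.
    At 10: go left to 38.
      At 38: go left to 29.
        29 is a leaf — visit 29.
      Visit 38.
      At 38: go right to 13.
        At 13: go left to 9.
          9 is a leaf — visit 9.
        Visit 13.
        At 13: go right to 17.
          17 is a leaf — visit 17.
    Visit 10.
    At 10: go right to 33.
      33 is a leaf — visit 33.

12, 28, 21, 34, 19, 23, 29, 38, 9, 13, 17, 10, 33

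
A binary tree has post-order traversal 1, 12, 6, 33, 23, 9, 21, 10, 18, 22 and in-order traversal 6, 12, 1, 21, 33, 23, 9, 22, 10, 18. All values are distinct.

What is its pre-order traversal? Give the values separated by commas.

22, 21, 6, 12, 1, 9, 23, 33, 18, 10

The last element of post-order is the root; it splits in-order into left and right subtrees.
Root 22: left subtree has 7 nodes {6, 12, 1, 21, 33, 23, 9}, right has 2 {10, 18}.
  Root 21: left subtree has 3 nodes {6, 12, 1}, right has 3 {33, 23, 9}.
    Root 6: left subtree has 0 nodes { }, right has 2 {12, 1}.
      Root 12: left subtree has 0 nodes { }, right has 1 {1}.
    Root 9: left subtree has 2 nodes {33, 23}, right has 0 { }.
      Root 23: left subtree has 1 node {33}, right has 0 { }.
  Root 18: left subtree has 1 node {10}, right has 0 { }.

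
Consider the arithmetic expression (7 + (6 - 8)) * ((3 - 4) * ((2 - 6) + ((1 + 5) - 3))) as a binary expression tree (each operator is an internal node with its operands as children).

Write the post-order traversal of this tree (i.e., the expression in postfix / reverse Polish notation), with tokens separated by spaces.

7 6 8 - + 3 4 - 2 6 - 1 5 + 3 - + * *

Post-order on an expression tree gives postfix notation: for each operator, emit left operand, right operand, then the operator.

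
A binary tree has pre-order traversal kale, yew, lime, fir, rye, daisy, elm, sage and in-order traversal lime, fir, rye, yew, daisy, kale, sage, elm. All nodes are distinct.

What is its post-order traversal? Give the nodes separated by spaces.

The first element of pre-order is the root; it splits in-order into left and right subtrees.
Root kale: left subtree has 5 nodes {lime, fir, rye, yew, daisy}, right has 2 {sage, elm}.
  Root yew: left subtree has 3 nodes {lime, fir, rye}, right has 1 {daisy}.
    Root lime: left subtree has 0 nodes { }, right has 2 {fir, rye}.
      Root fir: left subtree has 0 nodes { }, right has 1 {rye}.
  Root elm: left subtree has 1 node {sage}, right has 0 { }.

rye fir lime daisy yew sage elm kale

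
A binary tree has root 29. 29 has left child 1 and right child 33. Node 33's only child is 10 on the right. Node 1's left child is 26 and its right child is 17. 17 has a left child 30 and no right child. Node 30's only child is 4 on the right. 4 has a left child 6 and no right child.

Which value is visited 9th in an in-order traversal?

10

In-order visits the left subtree, then the node, then the right subtree.
At 29: go left to 1.
  At 1: go left to 26.
    26 is a leaf — visit 26.
  Visit 1.
  At 1: go right to 17.
    At 17: go left to 30.
      At 30: no left child.
      Visit 30.
      At 30: go right to 4.
        At 4: go left to 6.
          6 is a leaf — visit 6.
        Visit 4.
        At 4: no right child.
    Visit 17.
    At 17: no right child.
Visit 29.
At 29: go right to 33.
  At 33: no left child.
  Visit 33.
  At 33: go right to 10.
    10 is a leaf — visit 10.
Full in-order sequence: 26, 1, 30, 6, 4, 17, 29, 33, 10.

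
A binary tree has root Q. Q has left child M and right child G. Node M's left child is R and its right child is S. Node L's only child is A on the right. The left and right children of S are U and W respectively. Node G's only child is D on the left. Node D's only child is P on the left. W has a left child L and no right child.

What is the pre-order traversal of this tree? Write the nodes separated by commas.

Q, M, R, S, U, W, L, A, G, D, P

Pre-order visits the node, then its left subtree, then its right subtree.
Visit Q.
At Q: go left to M.
  Visit M.
  At M: go left to R.
    R is a leaf — visit R.
  At M: go right to S.
    Visit S.
    At S: go left to U.
      U is a leaf — visit U.
    At S: go right to W.
      Visit W.
      At W: go left to L.
        Visit L.
        At L: no left child.
        At L: go right to A.
          A is a leaf — visit A.
      At W: no right child.
At Q: go right to G.
  Visit G.
  At G: go left to D.
    Visit D.
    At D: go left to P.
      P is a leaf — visit P.
    At D: no right child.
  At G: no right child.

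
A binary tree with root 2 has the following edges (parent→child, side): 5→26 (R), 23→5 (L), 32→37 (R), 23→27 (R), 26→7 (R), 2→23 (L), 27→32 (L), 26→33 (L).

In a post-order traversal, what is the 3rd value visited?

26

Post-order visits the left subtree, then the right subtree, then the node.
At 2: go left to 23.
  At 23: go left to 5.
    At 5: no left child.
    At 5: go right to 26.
      At 26: go left to 33.
        33 is a leaf — visit 33.
      At 26: go right to 7.
        7 is a leaf — visit 7.
      Visit 26.
    Visit 5.
  At 23: go right to 27.
    At 27: go left to 32.
      At 32: no left child.
      At 32: go right to 37.
        37 is a leaf — visit 37.
      Visit 32.
    At 27: no right child.
    Visit 27.
  Visit 23.
At 2: no right child.
Visit 2.
Full post-order sequence: 33, 7, 26, 5, 37, 32, 27, 23, 2.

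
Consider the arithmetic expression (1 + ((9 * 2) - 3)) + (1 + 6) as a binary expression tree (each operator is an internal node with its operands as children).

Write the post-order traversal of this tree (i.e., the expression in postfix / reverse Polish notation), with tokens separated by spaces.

1 9 2 * 3 - + 1 6 + +

Post-order on an expression tree gives postfix notation: for each operator, emit left operand, right operand, then the operator.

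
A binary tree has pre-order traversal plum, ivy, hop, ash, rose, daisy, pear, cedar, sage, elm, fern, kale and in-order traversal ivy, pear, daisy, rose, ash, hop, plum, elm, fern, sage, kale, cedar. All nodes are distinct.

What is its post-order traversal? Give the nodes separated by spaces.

The first element of pre-order is the root; it splits in-order into left and right subtrees.
Root plum: left subtree has 6 nodes {ivy, pear, daisy, rose, ash, hop}, right has 5 {elm, fern, sage, kale, cedar}.
  Root ivy: left subtree has 0 nodes { }, right has 5 {pear, daisy, rose, ash, hop}.
    Root hop: left subtree has 4 nodes {pear, daisy, rose, ash}, right has 0 { }.
      Root ash: left subtree has 3 nodes {pear, daisy, rose}, right has 0 { }.
        Root rose: left subtree has 2 nodes {pear, daisy}, right has 0 { }.
          Root daisy: left subtree has 1 node {pear}, right has 0 { }.
  Root cedar: left subtree has 4 nodes {elm, fern, sage, kale}, right has 0 { }.
    Root sage: left subtree has 2 nodes {elm, fern}, right has 1 {kale}.
      Root elm: left subtree has 0 nodes { }, right has 1 {fern}.

pear daisy rose ash hop ivy fern elm kale sage cedar plum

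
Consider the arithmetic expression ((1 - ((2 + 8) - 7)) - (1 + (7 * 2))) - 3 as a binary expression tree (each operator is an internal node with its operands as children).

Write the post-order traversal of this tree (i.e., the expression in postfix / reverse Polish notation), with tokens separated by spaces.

1 2 8 + 7 - - 1 7 2 * + - 3 -

Post-order on an expression tree gives postfix notation: for each operator, emit left operand, right operand, then the operator.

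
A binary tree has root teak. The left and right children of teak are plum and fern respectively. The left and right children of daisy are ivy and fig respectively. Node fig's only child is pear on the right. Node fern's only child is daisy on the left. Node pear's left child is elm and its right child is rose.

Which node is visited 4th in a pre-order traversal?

daisy

Pre-order visits the node, then its left subtree, then its right subtree.
Visit teak.
At teak: go left to plum.
  plum is a leaf — visit plum.
At teak: go right to fern.
  Visit fern.
  At fern: go left to daisy.
    Visit daisy.
    At daisy: go left to ivy.
      ivy is a leaf — visit ivy.
    At daisy: go right to fig.
      Visit fig.
      At fig: no left child.
      At fig: go right to pear.
        Visit pear.
        At pear: go left to elm.
          elm is a leaf — visit elm.
        At pear: go right to rose.
          rose is a leaf — visit rose.
  At fern: no right child.
Full pre-order sequence: teak, plum, fern, daisy, ivy, fig, pear, elm, rose.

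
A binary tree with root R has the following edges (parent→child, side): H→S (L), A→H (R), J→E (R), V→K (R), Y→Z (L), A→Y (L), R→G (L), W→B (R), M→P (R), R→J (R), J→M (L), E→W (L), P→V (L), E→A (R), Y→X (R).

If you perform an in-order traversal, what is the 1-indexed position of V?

4

In-order visits the left subtree, then the node, then the right subtree.
At R: go left to G.
  G is a leaf — visit G.
Visit R.
At R: go right to J.
  At J: go left to M.
    At M: no left child.
    Visit M.
    At M: go right to P.
      At P: go left to V.
        At V: no left child.
        Visit V.
        At V: go right to K.
          K is a leaf — visit K.
      Visit P.
      At P: no right child.
  Visit J.
  At J: go right to E.
    At E: go left to W.
      At W: no left child.
      Visit W.
      At W: go right to B.
        B is a leaf — visit B.
    Visit E.
    At E: go right to A.
      At A: go left to Y.
        At Y: go left to Z.
          Z is a leaf — visit Z.
        Visit Y.
        At Y: go right to X.
          X is a leaf — visit X.
      Visit A.
      At A: go right to H.
        At H: go left to S.
          S is a leaf — visit S.
        Visit H.
        At H: no right child.
Full in-order sequence: G, R, M, V, K, P, J, W, B, E, Z, Y, X, A, S, H.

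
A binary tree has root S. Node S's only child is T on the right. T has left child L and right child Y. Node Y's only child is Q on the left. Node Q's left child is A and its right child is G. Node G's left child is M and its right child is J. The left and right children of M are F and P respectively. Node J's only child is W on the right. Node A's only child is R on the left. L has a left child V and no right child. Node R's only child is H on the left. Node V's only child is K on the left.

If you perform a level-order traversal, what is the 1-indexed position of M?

Level-order visits nodes level by level from the root, left to right within each level.
Level 0: S
Level 1: T
Level 2: L, Y
Level 3: V, Q
Level 4: K, A, G
Level 5: R, M, J
Level 6: H, F, P, W
Full level-order sequence: S, T, L, Y, V, Q, K, A, G, R, M, J, H, F, P, W.

11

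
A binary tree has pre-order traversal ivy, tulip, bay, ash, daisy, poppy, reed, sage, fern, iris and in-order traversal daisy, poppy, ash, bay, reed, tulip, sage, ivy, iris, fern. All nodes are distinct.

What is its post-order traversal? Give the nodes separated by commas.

The first element of pre-order is the root; it splits in-order into left and right subtrees.
Root ivy: left subtree has 7 nodes {daisy, poppy, ash, bay, reed, tulip, sage}, right has 2 {iris, fern}.
  Root tulip: left subtree has 5 nodes {daisy, poppy, ash, bay, reed}, right has 1 {sage}.
    Root bay: left subtree has 3 nodes {daisy, poppy, ash}, right has 1 {reed}.
      Root ash: left subtree has 2 nodes {daisy, poppy}, right has 0 { }.
        Root daisy: left subtree has 0 nodes { }, right has 1 {poppy}.
  Root fern: left subtree has 1 node {iris}, right has 0 { }.

poppy, daisy, ash, reed, bay, sage, tulip, iris, fern, ivy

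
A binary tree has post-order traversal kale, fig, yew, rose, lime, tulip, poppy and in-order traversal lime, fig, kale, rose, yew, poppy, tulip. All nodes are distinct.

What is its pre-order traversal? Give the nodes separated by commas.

The last element of post-order is the root; it splits in-order into left and right subtrees.
Root poppy: left subtree has 5 nodes {lime, fig, kale, rose, yew}, right has 1 {tulip}.
  Root lime: left subtree has 0 nodes { }, right has 4 {fig, kale, rose, yew}.
    Root rose: left subtree has 2 nodes {fig, kale}, right has 1 {yew}.
      Root fig: left subtree has 0 nodes { }, right has 1 {kale}.

poppy, lime, rose, fig, kale, yew, tulip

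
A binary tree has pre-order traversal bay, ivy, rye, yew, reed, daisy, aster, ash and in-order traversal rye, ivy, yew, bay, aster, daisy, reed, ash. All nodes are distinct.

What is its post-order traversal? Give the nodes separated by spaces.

rye yew ivy aster daisy ash reed bay

The first element of pre-order is the root; it splits in-order into left and right subtrees.
Root bay: left subtree has 3 nodes {rye, ivy, yew}, right has 4 {aster, daisy, reed, ash}.
  Root ivy: left subtree has 1 node {rye}, right has 1 {yew}.
  Root reed: left subtree has 2 nodes {aster, daisy}, right has 1 {ash}.
    Root daisy: left subtree has 1 node {aster}, right has 0 { }.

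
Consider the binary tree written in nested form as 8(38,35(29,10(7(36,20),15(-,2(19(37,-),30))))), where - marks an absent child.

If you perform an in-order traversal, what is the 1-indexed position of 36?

In-order visits the left subtree, then the node, then the right subtree.
At 8: go left to 38.
  38 is a leaf — visit 38.
Visit 8.
At 8: go right to 35.
  At 35: go left to 29.
    29 is a leaf — visit 29.
  Visit 35.
  At 35: go right to 10.
    At 10: go left to 7.
      At 7: go left to 36.
        36 is a leaf — visit 36.
      Visit 7.
      At 7: go right to 20.
        20 is a leaf — visit 20.
    Visit 10.
    At 10: go right to 15.
      At 15: no left child.
      Visit 15.
      At 15: go right to 2.
        At 2: go left to 19.
          At 19: go left to 37.
            37 is a leaf — visit 37.
          Visit 19.
          At 19: no right child.
        Visit 2.
        At 2: go right to 30.
          30 is a leaf — visit 30.
Full in-order sequence: 38, 8, 29, 35, 36, 7, 20, 10, 15, 37, 19, 2, 30.

5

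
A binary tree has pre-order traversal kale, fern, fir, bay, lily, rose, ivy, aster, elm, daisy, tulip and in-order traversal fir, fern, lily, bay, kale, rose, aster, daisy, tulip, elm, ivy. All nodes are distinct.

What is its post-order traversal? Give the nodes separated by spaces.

The first element of pre-order is the root; it splits in-order into left and right subtrees.
Root kale: left subtree has 4 nodes {fir, fern, lily, bay}, right has 6 {rose, aster, daisy, tulip, elm, ivy}.
  Root fern: left subtree has 1 node {fir}, right has 2 {lily, bay}.
    Root bay: left subtree has 1 node {lily}, right has 0 { }.
  Root rose: left subtree has 0 nodes { }, right has 5 {aster, daisy, tulip, elm, ivy}.
    Root ivy: left subtree has 4 nodes {aster, daisy, tulip, elm}, right has 0 { }.
      Root aster: left subtree has 0 nodes { }, right has 3 {daisy, tulip, elm}.
        Root elm: left subtree has 2 nodes {daisy, tulip}, right has 0 { }.
          Root daisy: left subtree has 0 nodes { }, right has 1 {tulip}.

fir lily bay fern tulip daisy elm aster ivy rose kale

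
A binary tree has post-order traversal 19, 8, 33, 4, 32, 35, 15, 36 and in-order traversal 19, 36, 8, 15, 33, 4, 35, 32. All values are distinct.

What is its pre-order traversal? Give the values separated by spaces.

The last element of post-order is the root; it splits in-order into left and right subtrees.
Root 36: left subtree has 1 node {19}, right has 6 {8, 15, 33, 4, 35, 32}.
  Root 15: left subtree has 1 node {8}, right has 4 {33, 4, 35, 32}.
    Root 35: left subtree has 2 nodes {33, 4}, right has 1 {32}.
      Root 4: left subtree has 1 node {33}, right has 0 { }.

36 19 15 8 35 4 33 32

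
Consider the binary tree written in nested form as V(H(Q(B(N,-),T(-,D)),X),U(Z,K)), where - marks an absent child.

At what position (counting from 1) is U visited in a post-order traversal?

10

Post-order visits the left subtree, then the right subtree, then the node.
At V: go left to H.
  At H: go left to Q.
    At Q: go left to B.
      At B: go left to N.
        N is a leaf — visit N.
      At B: no right child.
      Visit B.
    At Q: go right to T.
      At T: no left child.
      At T: go right to D.
        D is a leaf — visit D.
      Visit T.
    Visit Q.
  At H: go right to X.
    X is a leaf — visit X.
  Visit H.
At V: go right to U.
  At U: go left to Z.
    Z is a leaf — visit Z.
  At U: go right to K.
    K is a leaf — visit K.
  Visit U.
Visit V.
Full post-order sequence: N, B, D, T, Q, X, H, Z, K, U, V.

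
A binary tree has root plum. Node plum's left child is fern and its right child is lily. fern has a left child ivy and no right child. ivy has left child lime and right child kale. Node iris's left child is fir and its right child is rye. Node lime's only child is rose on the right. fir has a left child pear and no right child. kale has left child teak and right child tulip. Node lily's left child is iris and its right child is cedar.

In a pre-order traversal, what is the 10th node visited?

iris

Pre-order visits the node, then its left subtree, then its right subtree.
Visit plum.
At plum: go left to fern.
  Visit fern.
  At fern: go left to ivy.
    Visit ivy.
    At ivy: go left to lime.
      Visit lime.
      At lime: no left child.
      At lime: go right to rose.
        rose is a leaf — visit rose.
    At ivy: go right to kale.
      Visit kale.
      At kale: go left to teak.
        teak is a leaf — visit teak.
      At kale: go right to tulip.
        tulip is a leaf — visit tulip.
  At fern: no right child.
At plum: go right to lily.
  Visit lily.
  At lily: go left to iris.
    Visit iris.
    At iris: go left to fir.
      Visit fir.
      At fir: go left to pear.
        pear is a leaf — visit pear.
      At fir: no right child.
    At iris: go right to rye.
      rye is a leaf — visit rye.
  At lily: go right to cedar.
    cedar is a leaf — visit cedar.
Full pre-order sequence: plum, fern, ivy, lime, rose, kale, teak, tulip, lily, iris, fir, pear, rye, cedar.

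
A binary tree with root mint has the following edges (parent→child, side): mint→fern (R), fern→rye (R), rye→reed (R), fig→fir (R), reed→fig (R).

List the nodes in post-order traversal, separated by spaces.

fir fig reed rye fern mint

Post-order visits the left subtree, then the right subtree, then the node.
At mint: no left child.
At mint: go right to fern.
  At fern: no left child.
  At fern: go right to rye.
    At rye: no left child.
    At rye: go right to reed.
      At reed: no left child.
      At reed: go right to fig.
        At fig: no left child.
        At fig: go right to fir.
          fir is a leaf — visit fir.
        Visit fig.
      Visit reed.
    Visit rye.
  Visit fern.
Visit mint.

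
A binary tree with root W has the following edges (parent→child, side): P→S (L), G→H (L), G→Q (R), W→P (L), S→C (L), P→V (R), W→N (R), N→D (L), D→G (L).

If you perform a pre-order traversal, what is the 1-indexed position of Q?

10

Pre-order visits the node, then its left subtree, then its right subtree.
Visit W.
At W: go left to P.
  Visit P.
  At P: go left to S.
    Visit S.
    At S: go left to C.
      C is a leaf — visit C.
    At S: no right child.
  At P: go right to V.
    V is a leaf — visit V.
At W: go right to N.
  Visit N.
  At N: go left to D.
    Visit D.
    At D: go left to G.
      Visit G.
      At G: go left to H.
        H is a leaf — visit H.
      At G: go right to Q.
        Q is a leaf — visit Q.
    At D: no right child.
  At N: no right child.
Full pre-order sequence: W, P, S, C, V, N, D, G, H, Q.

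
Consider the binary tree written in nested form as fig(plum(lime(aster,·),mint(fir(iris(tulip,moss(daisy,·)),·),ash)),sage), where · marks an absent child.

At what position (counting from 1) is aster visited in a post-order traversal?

1

Post-order visits the left subtree, then the right subtree, then the node.
At fig: go left to plum.
  At plum: go left to lime.
    At lime: go left to aster.
      aster is a leaf — visit aster.
    At lime: no right child.
    Visit lime.
  At plum: go right to mint.
    At mint: go left to fir.
      At fir: go left to iris.
        At iris: go left to tulip.
          tulip is a leaf — visit tulip.
        At iris: go right to moss.
          At moss: go left to daisy.
            daisy is a leaf — visit daisy.
          At moss: no right child.
          Visit moss.
        Visit iris.
      At fir: no right child.
      Visit fir.
    At mint: go right to ash.
      ash is a leaf — visit ash.
    Visit mint.
  Visit plum.
At fig: go right to sage.
  sage is a leaf — visit sage.
Visit fig.
Full post-order sequence: aster, lime, tulip, daisy, moss, iris, fir, ash, mint, plum, sage, fig.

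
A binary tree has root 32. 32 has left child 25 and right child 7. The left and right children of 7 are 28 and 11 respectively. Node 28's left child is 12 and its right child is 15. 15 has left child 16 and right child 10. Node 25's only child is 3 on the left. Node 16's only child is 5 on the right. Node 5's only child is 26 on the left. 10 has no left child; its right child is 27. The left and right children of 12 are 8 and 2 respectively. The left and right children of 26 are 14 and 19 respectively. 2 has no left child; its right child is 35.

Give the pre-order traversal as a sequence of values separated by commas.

Pre-order visits the node, then its left subtree, then its right subtree.
Visit 32.
At 32: go left to 25.
  Visit 25.
  At 25: go left to 3.
    3 is a leaf — visit 3.
  At 25: no right child.
At 32: go right to 7.
  Visit 7.
  At 7: go left to 28.
    Visit 28.
    At 28: go left to 12.
      Visit 12.
      At 12: go left to 8.
        8 is a leaf — visit 8.
      At 12: go right to 2.
        Visit 2.
        At 2: no left child.
        At 2: go right to 35.
          35 is a leaf — visit 35.
    At 28: go right to 15.
      Visit 15.
      At 15: go left to 16.
        Visit 16.
        At 16: no left child.
        At 16: go right to 5.
          Visit 5.
          At 5: go left to 26.
            Visit 26.
            At 26: go left to 14.
              14 is a leaf — visit 14.
            At 26: go right to 19.
              19 is a leaf — visit 19.
          At 5: no right child.
      At 15: go right to 10.
        Visit 10.
        At 10: no left child.
        At 10: go right to 27.
          27 is a leaf — visit 27.
  At 7: go right to 11.
    11 is a leaf — visit 11.

32, 25, 3, 7, 28, 12, 8, 2, 35, 15, 16, 5, 26, 14, 19, 10, 27, 11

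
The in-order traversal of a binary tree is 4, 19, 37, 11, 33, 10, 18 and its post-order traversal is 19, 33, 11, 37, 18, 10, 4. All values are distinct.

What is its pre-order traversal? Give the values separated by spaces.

The last element of post-order is the root; it splits in-order into left and right subtrees.
Root 4: left subtree has 0 nodes { }, right has 6 {19, 37, 11, 33, 10, 18}.
  Root 10: left subtree has 4 nodes {19, 37, 11, 33}, right has 1 {18}.
    Root 37: left subtree has 1 node {19}, right has 2 {11, 33}.
      Root 11: left subtree has 0 nodes { }, right has 1 {33}.

4 10 37 19 11 33 18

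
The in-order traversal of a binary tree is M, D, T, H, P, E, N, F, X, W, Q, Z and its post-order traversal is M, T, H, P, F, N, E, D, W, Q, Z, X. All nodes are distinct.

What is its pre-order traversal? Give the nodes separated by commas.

The last element of post-order is the root; it splits in-order into left and right subtrees.
Root X: left subtree has 8 nodes {M, D, T, H, P, E, N, F}, right has 3 {W, Q, Z}.
  Root D: left subtree has 1 node {M}, right has 6 {T, H, P, E, N, F}.
    Root E: left subtree has 3 nodes {T, H, P}, right has 2 {N, F}.
      Root P: left subtree has 2 nodes {T, H}, right has 0 { }.
        Root H: left subtree has 1 node {T}, right has 0 { }.
      Root N: left subtree has 0 nodes { }, right has 1 {F}.
  Root Z: left subtree has 2 nodes {W, Q}, right has 0 { }.
    Root Q: left subtree has 1 node {W}, right has 0 { }.

X, D, M, E, P, H, T, N, F, Z, Q, W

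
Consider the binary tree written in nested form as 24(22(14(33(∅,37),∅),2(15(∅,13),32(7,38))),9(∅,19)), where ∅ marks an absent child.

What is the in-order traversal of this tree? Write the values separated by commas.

33, 37, 14, 22, 15, 13, 2, 7, 32, 38, 24, 9, 19

In-order visits the left subtree, then the node, then the right subtree.
At 24: go left to 22.
  At 22: go left to 14.
    At 14: go left to 33.
      At 33: no left child.
      Visit 33.
      At 33: go right to 37.
        37 is a leaf — visit 37.
    Visit 14.
    At 14: no right child.
  Visit 22.
  At 22: go right to 2.
    At 2: go left to 15.
      At 15: no left child.
      Visit 15.
      At 15: go right to 13.
        13 is a leaf — visit 13.
    Visit 2.
    At 2: go right to 32.
      At 32: go left to 7.
        7 is a leaf — visit 7.
      Visit 32.
      At 32: go right to 38.
        38 is a leaf — visit 38.
Visit 24.
At 24: go right to 9.
  At 9: no left child.
  Visit 9.
  At 9: go right to 19.
    19 is a leaf — visit 19.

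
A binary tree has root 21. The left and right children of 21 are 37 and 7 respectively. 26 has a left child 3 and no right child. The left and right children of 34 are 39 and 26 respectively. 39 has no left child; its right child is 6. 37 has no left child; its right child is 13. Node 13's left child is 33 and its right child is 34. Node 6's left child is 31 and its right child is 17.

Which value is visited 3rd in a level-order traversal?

7

Level-order visits nodes level by level from the root, left to right within each level.
Level 0: 21
Level 1: 37, 7
Level 2: 13
Level 3: 33, 34
Level 4: 39, 26
Level 5: 6, 3
Level 6: 31, 17
Full level-order sequence: 21, 37, 7, 13, 33, 34, 39, 26, 6, 3, 31, 17.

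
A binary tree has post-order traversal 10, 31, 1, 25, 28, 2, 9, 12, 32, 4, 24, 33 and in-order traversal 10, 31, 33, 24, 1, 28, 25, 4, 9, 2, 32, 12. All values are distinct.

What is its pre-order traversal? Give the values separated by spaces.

33 31 10 24 4 28 1 25 32 9 2 12

The last element of post-order is the root; it splits in-order into left and right subtrees.
Root 33: left subtree has 2 nodes {10, 31}, right has 9 {24, 1, 28, 25, 4, 9, 2, 32, 12}.
  Root 31: left subtree has 1 node {10}, right has 0 { }.
  Root 24: left subtree has 0 nodes { }, right has 8 {1, 28, 25, 4, 9, 2, 32, 12}.
    Root 4: left subtree has 3 nodes {1, 28, 25}, right has 4 {9, 2, 32, 12}.
      Root 28: left subtree has 1 node {1}, right has 1 {25}.
      Root 32: left subtree has 2 nodes {9, 2}, right has 1 {12}.
        Root 9: left subtree has 0 nodes { }, right has 1 {2}.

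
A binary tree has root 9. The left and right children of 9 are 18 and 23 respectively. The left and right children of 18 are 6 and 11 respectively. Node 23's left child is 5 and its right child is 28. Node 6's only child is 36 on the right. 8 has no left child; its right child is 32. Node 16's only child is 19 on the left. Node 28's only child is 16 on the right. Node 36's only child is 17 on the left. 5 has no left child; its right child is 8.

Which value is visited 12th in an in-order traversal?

19

In-order visits the left subtree, then the node, then the right subtree.
At 9: go left to 18.
  At 18: go left to 6.
    At 6: no left child.
    Visit 6.
    At 6: go right to 36.
      At 36: go left to 17.
        17 is a leaf — visit 17.
      Visit 36.
      At 36: no right child.
  Visit 18.
  At 18: go right to 11.
    11 is a leaf — visit 11.
Visit 9.
At 9: go right to 23.
  At 23: go left to 5.
    At 5: no left child.
    Visit 5.
    At 5: go right to 8.
      At 8: no left child.
      Visit 8.
      At 8: go right to 32.
        32 is a leaf — visit 32.
  Visit 23.
  At 23: go right to 28.
    At 28: no left child.
    Visit 28.
    At 28: go right to 16.
      At 16: go left to 19.
        19 is a leaf — visit 19.
      Visit 16.
      At 16: no right child.
Full in-order sequence: 6, 17, 36, 18, 11, 9, 5, 8, 32, 23, 28, 19, 16.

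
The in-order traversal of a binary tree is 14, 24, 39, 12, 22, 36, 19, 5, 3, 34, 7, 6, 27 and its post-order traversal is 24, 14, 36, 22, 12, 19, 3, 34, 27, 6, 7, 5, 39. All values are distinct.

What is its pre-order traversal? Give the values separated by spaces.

39 14 24 5 19 12 22 36 7 34 3 6 27

The last element of post-order is the root; it splits in-order into left and right subtrees.
Root 39: left subtree has 2 nodes {14, 24}, right has 10 {12, 22, 36, 19, 5, 3, 34, 7, 6, 27}.
  Root 14: left subtree has 0 nodes { }, right has 1 {24}.
  Root 5: left subtree has 4 nodes {12, 22, 36, 19}, right has 5 {3, 34, 7, 6, 27}.
    Root 19: left subtree has 3 nodes {12, 22, 36}, right has 0 { }.
      Root 12: left subtree has 0 nodes { }, right has 2 {22, 36}.
        Root 22: left subtree has 0 nodes { }, right has 1 {36}.
    Root 7: left subtree has 2 nodes {3, 34}, right has 2 {6, 27}.
      Root 34: left subtree has 1 node {3}, right has 0 { }.
      Root 6: left subtree has 0 nodes { }, right has 1 {27}.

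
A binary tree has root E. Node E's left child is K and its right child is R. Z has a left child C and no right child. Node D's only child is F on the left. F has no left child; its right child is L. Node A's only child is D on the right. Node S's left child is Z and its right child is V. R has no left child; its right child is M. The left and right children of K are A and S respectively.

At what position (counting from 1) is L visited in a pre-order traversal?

6

Pre-order visits the node, then its left subtree, then its right subtree.
Visit E.
At E: go left to K.
  Visit K.
  At K: go left to A.
    Visit A.
    At A: no left child.
    At A: go right to D.
      Visit D.
      At D: go left to F.
        Visit F.
        At F: no left child.
        At F: go right to L.
          L is a leaf — visit L.
      At D: no right child.
  At K: go right to S.
    Visit S.
    At S: go left to Z.
      Visit Z.
      At Z: go left to C.
        C is a leaf — visit C.
      At Z: no right child.
    At S: go right to V.
      V is a leaf — visit V.
At E: go right to R.
  Visit R.
  At R: no left child.
  At R: go right to M.
    M is a leaf — visit M.
Full pre-order sequence: E, K, A, D, F, L, S, Z, C, V, R, M.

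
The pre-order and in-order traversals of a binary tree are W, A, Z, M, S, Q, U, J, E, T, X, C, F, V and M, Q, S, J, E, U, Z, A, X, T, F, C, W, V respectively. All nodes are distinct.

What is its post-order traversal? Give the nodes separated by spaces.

Q E J U S M Z X F C T A V W

The first element of pre-order is the root; it splits in-order into left and right subtrees.
Root W: left subtree has 12 nodes {M, Q, S, J, E, U, Z, A, X, T, F, C}, right has 1 {V}.
  Root A: left subtree has 7 nodes {M, Q, S, J, E, U, Z}, right has 4 {X, T, F, C}.
    Root Z: left subtree has 6 nodes {M, Q, S, J, E, U}, right has 0 { }.
      Root M: left subtree has 0 nodes { }, right has 5 {Q, S, J, E, U}.
        Root S: left subtree has 1 node {Q}, right has 3 {J, E, U}.
          Root U: left subtree has 2 nodes {J, E}, right has 0 { }.
            Root J: left subtree has 0 nodes { }, right has 1 {E}.
    Root T: left subtree has 1 node {X}, right has 2 {F, C}.
      Root C: left subtree has 1 node {F}, right has 0 { }.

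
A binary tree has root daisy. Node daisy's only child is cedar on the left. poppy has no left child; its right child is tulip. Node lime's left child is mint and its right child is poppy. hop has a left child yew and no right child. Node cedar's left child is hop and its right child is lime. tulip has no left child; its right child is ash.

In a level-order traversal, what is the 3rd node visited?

hop

Level-order visits nodes level by level from the root, left to right within each level.
Level 0: daisy
Level 1: cedar
Level 2: hop, lime
Level 3: yew, mint, poppy
Level 4: tulip
Level 5: ash
Full level-order sequence: daisy, cedar, hop, lime, yew, mint, poppy, tulip, ash.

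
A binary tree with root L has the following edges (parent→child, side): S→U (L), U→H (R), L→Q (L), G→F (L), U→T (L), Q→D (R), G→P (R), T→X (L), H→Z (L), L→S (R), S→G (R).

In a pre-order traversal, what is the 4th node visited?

S

Pre-order visits the node, then its left subtree, then its right subtree.
Visit L.
At L: go left to Q.
  Visit Q.
  At Q: no left child.
  At Q: go right to D.
    D is a leaf — visit D.
At L: go right to S.
  Visit S.
  At S: go left to U.
    Visit U.
    At U: go left to T.
      Visit T.
      At T: go left to X.
        X is a leaf — visit X.
      At T: no right child.
    At U: go right to H.
      Visit H.
      At H: go left to Z.
        Z is a leaf — visit Z.
      At H: no right child.
  At S: go right to G.
    Visit G.
    At G: go left to F.
      F is a leaf — visit F.
    At G: go right to P.
      P is a leaf — visit P.
Full pre-order sequence: L, Q, D, S, U, T, X, H, Z, G, F, P.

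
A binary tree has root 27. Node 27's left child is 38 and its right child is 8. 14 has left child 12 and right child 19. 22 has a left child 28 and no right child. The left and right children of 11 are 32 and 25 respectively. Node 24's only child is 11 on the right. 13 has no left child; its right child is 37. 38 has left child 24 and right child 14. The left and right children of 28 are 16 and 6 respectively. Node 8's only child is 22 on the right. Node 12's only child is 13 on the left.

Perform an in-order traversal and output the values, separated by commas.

24, 32, 11, 25, 38, 13, 37, 12, 14, 19, 27, 8, 16, 28, 6, 22

In-order visits the left subtree, then the node, then the right subtree.
At 27: go left to 38.
  At 38: go left to 24.
    At 24: no left child.
    Visit 24.
    At 24: go right to 11.
      At 11: go left to 32.
        32 is a leaf — visit 32.
      Visit 11.
      At 11: go right to 25.
        25 is a leaf — visit 25.
  Visit 38.
  At 38: go right to 14.
    At 14: go left to 12.
      At 12: go left to 13.
        At 13: no left child.
        Visit 13.
        At 13: go right to 37.
          37 is a leaf — visit 37.
      Visit 12.
      At 12: no right child.
    Visit 14.
    At 14: go right to 19.
      19 is a leaf — visit 19.
Visit 27.
At 27: go right to 8.
  At 8: no left child.
  Visit 8.
  At 8: go right to 22.
    At 22: go left to 28.
      At 28: go left to 16.
        16 is a leaf — visit 16.
      Visit 28.
      At 28: go right to 6.
        6 is a leaf — visit 6.
    Visit 22.
    At 22: no right child.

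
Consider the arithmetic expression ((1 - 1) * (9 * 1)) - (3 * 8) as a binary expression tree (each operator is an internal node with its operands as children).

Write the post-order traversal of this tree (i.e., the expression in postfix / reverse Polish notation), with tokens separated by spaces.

1 1 - 9 1 * * 3 8 * -

Post-order on an expression tree gives postfix notation: for each operator, emit left operand, right operand, then the operator.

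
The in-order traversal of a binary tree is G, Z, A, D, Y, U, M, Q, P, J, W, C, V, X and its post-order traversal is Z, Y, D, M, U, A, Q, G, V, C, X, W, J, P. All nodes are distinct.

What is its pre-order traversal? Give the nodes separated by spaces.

The last element of post-order is the root; it splits in-order into left and right subtrees.
Root P: left subtree has 8 nodes {G, Z, A, D, Y, U, M, Q}, right has 5 {J, W, C, V, X}.
  Root G: left subtree has 0 nodes { }, right has 7 {Z, A, D, Y, U, M, Q}.
    Root Q: left subtree has 6 nodes {Z, A, D, Y, U, M}, right has 0 { }.
      Root A: left subtree has 1 node {Z}, right has 4 {D, Y, U, M}.
        Root U: left subtree has 2 nodes {D, Y}, right has 1 {M}.
          Root D: left subtree has 0 nodes { }, right has 1 {Y}.
  Root J: left subtree has 0 nodes { }, right has 4 {W, C, V, X}.
    Root W: left subtree has 0 nodes { }, right has 3 {C, V, X}.
      Root X: left subtree has 2 nodes {C, V}, right has 0 { }.
        Root C: left subtree has 0 nodes { }, right has 1 {V}.

P G Q A Z U D Y M J W X C V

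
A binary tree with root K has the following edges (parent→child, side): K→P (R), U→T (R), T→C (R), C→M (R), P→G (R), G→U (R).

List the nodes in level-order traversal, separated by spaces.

Level-order visits nodes level by level from the root, left to right within each level.
Level 0: K
Level 1: P
Level 2: G
Level 3: U
Level 4: T
Level 5: C
Level 6: M

K P G U T C M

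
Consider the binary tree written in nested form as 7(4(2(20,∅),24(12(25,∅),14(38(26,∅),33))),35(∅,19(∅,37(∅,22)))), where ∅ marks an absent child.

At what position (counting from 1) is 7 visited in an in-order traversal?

11

In-order visits the left subtree, then the node, then the right subtree.
At 7: go left to 4.
  At 4: go left to 2.
    At 2: go left to 20.
      20 is a leaf — visit 20.
    Visit 2.
    At 2: no right child.
  Visit 4.
  At 4: go right to 24.
    At 24: go left to 12.
      At 12: go left to 25.
        25 is a leaf — visit 25.
      Visit 12.
      At 12: no right child.
    Visit 24.
    At 24: go right to 14.
      At 14: go left to 38.
        At 38: go left to 26.
          26 is a leaf — visit 26.
        Visit 38.
        At 38: no right child.
      Visit 14.
      At 14: go right to 33.
        33 is a leaf — visit 33.
Visit 7.
At 7: go right to 35.
  At 35: no left child.
  Visit 35.
  At 35: go right to 19.
    At 19: no left child.
    Visit 19.
    At 19: go right to 37.
      At 37: no left child.
      Visit 37.
      At 37: go right to 22.
        22 is a leaf — visit 22.
Full in-order sequence: 20, 2, 4, 25, 12, 24, 26, 38, 14, 33, 7, 35, 19, 37, 22.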